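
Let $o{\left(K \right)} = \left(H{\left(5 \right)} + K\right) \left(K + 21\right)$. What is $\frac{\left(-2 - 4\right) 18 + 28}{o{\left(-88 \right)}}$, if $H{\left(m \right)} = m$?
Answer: $- \frac{80}{5561} \approx -0.014386$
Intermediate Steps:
$o{\left(K \right)} = \left(5 + K\right) \left(21 + K\right)$ ($o{\left(K \right)} = \left(5 + K\right) \left(K + 21\right) = \left(5 + K\right) \left(21 + K\right)$)
$\frac{\left(-2 - 4\right) 18 + 28}{o{\left(-88 \right)}} = \frac{\left(-2 - 4\right) 18 + 28}{105 + \left(-88\right)^{2} + 26 \left(-88\right)} = \frac{\left(-2 - 4\right) 18 + 28}{105 + 7744 - 2288} = \frac{\left(-6\right) 18 + 28}{5561} = \left(-108 + 28\right) \frac{1}{5561} = \left(-80\right) \frac{1}{5561} = - \frac{80}{5561}$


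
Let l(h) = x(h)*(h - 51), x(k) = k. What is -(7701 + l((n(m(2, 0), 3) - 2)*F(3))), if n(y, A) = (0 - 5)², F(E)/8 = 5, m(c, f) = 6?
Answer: -807181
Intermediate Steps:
F(E) = 40 (F(E) = 8*5 = 40)
n(y, A) = 25 (n(y, A) = (-5)² = 25)
l(h) = h*(-51 + h) (l(h) = h*(h - 51) = h*(-51 + h))
-(7701 + l((n(m(2, 0), 3) - 2)*F(3))) = -(7701 + ((25 - 2)*40)*(-51 + (25 - 2)*40)) = -(7701 + (23*40)*(-51 + 23*40)) = -(7701 + 920*(-51 + 920)) = -(7701 + 920*869) = -(7701 + 799480) = -1*807181 = -807181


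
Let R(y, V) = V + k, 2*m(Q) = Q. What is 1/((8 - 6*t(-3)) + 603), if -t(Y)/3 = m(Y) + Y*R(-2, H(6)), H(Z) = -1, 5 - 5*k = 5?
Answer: 1/638 ≈ 0.0015674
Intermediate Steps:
k = 0 (k = 1 - ⅕*5 = 1 - 1 = 0)
m(Q) = Q/2
R(y, V) = V (R(y, V) = V + 0 = V)
t(Y) = 3*Y/2 (t(Y) = -3*(Y/2 + Y*(-1)) = -3*(Y/2 - Y) = -(-3)*Y/2 = 3*Y/2)
1/((8 - 6*t(-3)) + 603) = 1/((8 - 9*(-3)) + 603) = 1/((8 - 6*(-9/2)) + 603) = 1/((8 + 27) + 603) = 1/(35 + 603) = 1/638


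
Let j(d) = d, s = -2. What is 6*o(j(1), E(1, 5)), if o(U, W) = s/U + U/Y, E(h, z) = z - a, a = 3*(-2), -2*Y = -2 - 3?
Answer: -48/5 ≈ -9.6000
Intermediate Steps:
Y = 5/2 (Y = -(-2 - 3)/2 = -1/2*(-5) = 5/2 ≈ 2.5000)
a = -6
E(h, z) = 6 + z (E(h, z) = z - 1*(-6) = z + 6 = 6 + z)
o(U, W) = -2/U + 2*U/5 (o(U, W) = -2/U + U/(5/2) = -2/U + U*(2/5) = -2/U + 2*U/5)
6*o(j(1), E(1, 5)) = 6*(-2/1 + (2/5)*1) = 6*(-2*1 + 2/5) = 6*(-2 + 2/5) = 6*(-8/5) = -48/5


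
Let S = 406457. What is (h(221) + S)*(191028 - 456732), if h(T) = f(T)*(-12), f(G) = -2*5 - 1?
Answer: -108032323656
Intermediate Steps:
f(G) = -11 (f(G) = -10 - 1 = -11)
h(T) = 132 (h(T) = -11*(-12) = 132)
(h(221) + S)*(191028 - 456732) = (132 + 406457)*(191028 - 456732) = 406589*(-265704) = -108032323656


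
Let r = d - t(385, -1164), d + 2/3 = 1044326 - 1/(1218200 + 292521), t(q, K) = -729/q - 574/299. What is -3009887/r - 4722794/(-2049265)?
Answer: -644796107394596529448603/1116536591583688350181570 ≈ -0.57750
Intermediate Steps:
t(q, K) = -574/299 - 729/q (t(q, K) = -729/q - 574*1/299 = -729/q - 574/299 = -574/299 - 729/q)
d = 4733052635693/4532163 (d = -⅔ + (1044326 - 1/(1218200 + 292521)) = -⅔ + (1044326 - 1/1510721) = -⅔ + 1577685219045/1510721 = 4733052635693/4532163 ≈ 1.0443e+6)
r = 544847343600602338/521719943745 (r = 4733052635693/4532163 - (-574/299 - 729/385) = 4733052635693/4532163 - 1*(-438961/115115) = 4733052635693/4532163 + 438961/115115 = 544847343600602338/521719943745 ≈ 1.0443e+6)
-3009887/r - 4722794/(-2049265) = -3009887/544847343600602338/521719943745 - 4722794/(-2049265) = -3009887*521719943745/544847343600602338 - 4722794*(-1/2049265) = -1570318076318806815/544847343600602338 + 4722794/2049265 = -644796107394596529448603/1116536591583688350181570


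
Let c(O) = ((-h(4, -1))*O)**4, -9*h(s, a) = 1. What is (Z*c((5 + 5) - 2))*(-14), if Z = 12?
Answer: -229376/2187 ≈ -104.88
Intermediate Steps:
h(s, a) = -1/9 (h(s, a) = -1/9*1 = -1/9)
c(O) = O**4/6561 (c(O) = ((-1*(-1/9))*O)**4 = (O/9)**4 = O**4/6561)
(Z*c((5 + 5) - 2))*(-14) = (12*(((5 + 5) - 2)**4/6561))*(-14) = (12*((10 - 2)**4/6561))*(-14) = (12*((1/6561)*8**4))*(-14) = (12*((1/6561)*4096))*(-14) = (12*(4096/6561))*(-14) = (16384/2187)*(-14) = -229376/2187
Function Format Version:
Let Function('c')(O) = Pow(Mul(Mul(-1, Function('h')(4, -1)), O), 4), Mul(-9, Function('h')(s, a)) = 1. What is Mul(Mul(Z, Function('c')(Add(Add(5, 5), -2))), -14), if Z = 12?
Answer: Rational(-229376, 2187) ≈ -104.88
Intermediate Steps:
Function('h')(s, a) = Rational(-1, 9) (Function('h')(s, a) = Mul(Rational(-1, 9), 1) = Rational(-1, 9))
Function('c')(O) = Mul(Rational(1, 6561), Pow(O, 4)) (Function('c')(O) = Pow(Mul(Mul(-1, Rational(-1, 9)), O), 4) = Pow(Mul(Rational(1, 9), O), 4) = Mul(Rational(1, 6561), Pow(O, 4)))
Mul(Mul(Z, Function('c')(Add(Add(5, 5), -2))), -14) = Mul(Mul(12, Mul(Rational(1, 6561), Pow(Add(Add(5, 5), -2), 4))), -14) = Mul(Mul(12, Mul(Rational(1, 6561), Pow(Add(10, -2), 4))), -14) = Mul(Mul(12, Mul(Rational(1, 6561), Pow(8, 4))), -14) = Mul(Mul(12, Mul(Rational(1, 6561), 4096)), -14) = Mul(Mul(12, Rational(4096, 6561)), -14) = Mul(Rational(16384, 2187), -14) = Rational(-229376, 2187)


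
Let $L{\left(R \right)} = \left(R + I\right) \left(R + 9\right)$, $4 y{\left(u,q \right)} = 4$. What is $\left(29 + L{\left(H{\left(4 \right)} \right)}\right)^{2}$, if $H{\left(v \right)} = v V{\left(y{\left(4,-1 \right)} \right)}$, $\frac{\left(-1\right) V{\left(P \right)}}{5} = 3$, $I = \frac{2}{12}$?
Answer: $\frac{37957921}{4} \approx 9.4895 \cdot 10^{6}$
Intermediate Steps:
$y{\left(u,q \right)} = 1$ ($y{\left(u,q \right)} = \frac{1}{4} \cdot 4 = 1$)
$I = \frac{1}{6}$ ($I = 2 \cdot \frac{1}{12} = \frac{1}{6} \approx 0.16667$)
$V{\left(P \right)} = -15$ ($V{\left(P \right)} = \left(-5\right) 3 = -15$)
$H{\left(v \right)} = - 15 v$ ($H{\left(v \right)} = v \left(-15\right) = - 15 v$)
$L{\left(R \right)} = \left(9 + R\right) \left(\frac{1}{6} + R\right)$ ($L{\left(R \right)} = \left(R + \frac{1}{6}\right) \left(R + 9\right) = \left(\frac{1}{6} + R\right) \left(9 + R\right) = \left(9 + R\right) \left(\frac{1}{6} + R\right)$)
$\left(29 + L{\left(H{\left(4 \right)} \right)}\right)^{2} = \left(29 + \left(\frac{3}{2} + \left(\left(-15\right) 4\right)^{2} + \frac{55 \left(\left(-15\right) 4\right)}{6}\right)\right)^{2} = \left(29 + \left(\frac{3}{2} + \left(-60\right)^{2} + \frac{55}{6} \left(-60\right)\right)\right)^{2} = \left(29 + \left(\frac{3}{2} + 3600 - 550\right)\right)^{2} = \left(29 + \frac{6103}{2}\right)^{2} = \left(\frac{6161}{2}\right)^{2} = \frac{37957921}{4}$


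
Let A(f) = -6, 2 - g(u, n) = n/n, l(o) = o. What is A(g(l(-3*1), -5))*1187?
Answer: -7122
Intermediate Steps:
g(u, n) = 1 (g(u, n) = 2 - n/n = 2 - 1*1 = 2 - 1 = 1)
A(g(l(-3*1), -5))*1187 = -6*1187 = -7122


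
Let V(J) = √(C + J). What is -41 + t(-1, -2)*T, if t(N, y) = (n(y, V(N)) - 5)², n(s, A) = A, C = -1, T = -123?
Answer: -2870 + 1230*I*√2 ≈ -2870.0 + 1739.5*I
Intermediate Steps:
V(J) = √(-1 + J)
t(N, y) = (-5 + √(-1 + N))² (t(N, y) = (√(-1 + N) - 5)² = (-5 + √(-1 + N))²)
-41 + t(-1, -2)*T = -41 + (-5 + √(-1 - 1))²*(-123) = -41 + (-5 + √(-2))²*(-123) = -41 + (-5 + I*√2)²*(-123) = -41 - 123*(-5 + I*√2)²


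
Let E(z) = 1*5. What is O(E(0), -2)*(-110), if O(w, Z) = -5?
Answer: 550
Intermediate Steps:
E(z) = 5
O(E(0), -2)*(-110) = -5*(-110) = 550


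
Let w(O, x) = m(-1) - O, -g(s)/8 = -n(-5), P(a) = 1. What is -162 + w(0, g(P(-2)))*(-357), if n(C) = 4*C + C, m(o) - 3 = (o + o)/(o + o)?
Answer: -1590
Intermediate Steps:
m(o) = 4 (m(o) = 3 + (o + o)/(o + o) = 3 + (2*o)/((2*o)) = 3 + (2*o)*(1/(2*o)) = 3 + 1 = 4)
n(C) = 5*C
g(s) = -200 (g(s) = -(-8)*5*(-5) = -(-8)*(-25) = -8*25 = -200)
w(O, x) = 4 - O
-162 + w(0, g(P(-2)))*(-357) = -162 + (4 - 1*0)*(-357) = -162 + (4 + 0)*(-357) = -162 + 4*(-357) = -162 - 1428 = -1590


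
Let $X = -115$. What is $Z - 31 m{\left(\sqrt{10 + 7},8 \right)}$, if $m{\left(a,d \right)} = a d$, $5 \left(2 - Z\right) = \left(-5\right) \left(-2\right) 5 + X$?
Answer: $15 - 248 \sqrt{17} \approx -1007.5$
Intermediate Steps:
$Z = 15$ ($Z = 2 - \frac{\left(-5\right) \left(-2\right) 5 - 115}{5} = 2 - \frac{10 \cdot 5 - 115}{5} = 2 - \frac{50 - 115}{5} = 2 - -13 = 2 + 13 = 15$)
$Z - 31 m{\left(\sqrt{10 + 7},8 \right)} = 15 - 31 \sqrt{10 + 7} \cdot 8 = 15 - 31 \sqrt{17} \cdot 8 = 15 - 31 \cdot 8 \sqrt{17} = 15 - 248 \sqrt{17}$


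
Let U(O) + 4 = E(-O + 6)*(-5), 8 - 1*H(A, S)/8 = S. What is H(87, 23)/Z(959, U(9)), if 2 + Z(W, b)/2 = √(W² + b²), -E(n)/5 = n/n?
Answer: -20/153353 - 70*√18778/153353 ≈ -0.062681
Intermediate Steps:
H(A, S) = 64 - 8*S
E(n) = -5 (E(n) = -5*n/n = -5*1 = -5)
U(O) = 21 (U(O) = -4 - 5*(-5) = -4 + 25 = 21)
Z(W, b) = -4 + 2*√(W² + b²)
H(87, 23)/Z(959, U(9)) = (64 - 8*23)/(-4 + 2*√(959² + 21²)) = (64 - 184)/(-4 + 2*√(919681 + 441)) = -120/(-4 + 2*√920122) = -120/(-4 + 2*(7*√18778)) = -120/(-4 + 14*√18778)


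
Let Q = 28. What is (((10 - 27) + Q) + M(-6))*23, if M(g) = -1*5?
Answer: 138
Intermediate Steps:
M(g) = -5
(((10 - 27) + Q) + M(-6))*23 = (((10 - 27) + 28) - 5)*23 = ((-17 + 28) - 5)*23 = (11 - 5)*23 = 6*23 = 138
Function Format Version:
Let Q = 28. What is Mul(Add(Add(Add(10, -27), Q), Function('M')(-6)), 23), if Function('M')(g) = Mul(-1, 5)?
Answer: 138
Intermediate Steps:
Function('M')(g) = -5
Mul(Add(Add(Add(10, -27), Q), Function('M')(-6)), 23) = Mul(Add(Add(Add(10, -27), 28), -5), 23) = Mul(Add(Add(-17, 28), -5), 23) = Mul(Add(11, -5), 23) = Mul(6, 23) = 138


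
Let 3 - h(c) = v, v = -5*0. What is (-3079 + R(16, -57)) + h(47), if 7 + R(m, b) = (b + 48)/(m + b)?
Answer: -126394/41 ≈ -3082.8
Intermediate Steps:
v = 0
R(m, b) = -7 + (48 + b)/(b + m) (R(m, b) = -7 + (b + 48)/(m + b) = -7 + (48 + b)/(b + m))
h(c) = 3 (h(c) = 3 - 1*0 = 3 + 0 = 3)
(-3079 + R(16, -57)) + h(47) = (-3079 + (48 - 7*16 - 6*(-57))/(-57 + 16)) + 3 = (-3079 + (48 - 112 + 342)/(-41)) + 3 = (-3079 - 1/41*278) + 3 = (-3079 - 278/41) + 3 = -126517/41 + 3 = -126394/41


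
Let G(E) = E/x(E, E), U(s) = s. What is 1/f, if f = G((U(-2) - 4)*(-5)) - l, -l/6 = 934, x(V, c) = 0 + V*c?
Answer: 30/168121 ≈ 0.00017844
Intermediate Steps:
x(V, c) = V*c
l = -5604 (l = -6*934 = -5604)
G(E) = 1/E (G(E) = E/((E*E)) = E/(E**2) = E/E**2 = 1/E)
f = 168121/30 (f = 1/((-2 - 4)*(-5)) - 1*(-5604) = 1/(-6*(-5)) + 5604 = 1/30 + 5604 = 168121/30 ≈ 5604.0)
1/f = 1/(168121/30) = 30/168121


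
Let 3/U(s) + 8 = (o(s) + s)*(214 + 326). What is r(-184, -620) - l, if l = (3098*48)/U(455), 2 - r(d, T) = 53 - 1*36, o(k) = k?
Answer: -24357318671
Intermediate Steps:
r(d, T) = -15 (r(d, T) = 2 - (53 - 1*36) = 2 - (53 - 36) = 2 - 1*17 = 2 - 17 = -15)
U(s) = 3/(-8 + 1080*s) (U(s) = 3/(-8 + (s + s)*(214 + 326)) = 3/(-8 + (2*s)*540) = 3/(-8 + 1080*s))
l = 24357318656 (l = (3098*48)/((3/(8*(-1 + 135*455)))) = 148704/((3/(8*(-1 + 61425)))) = 148704/(((3/8)/61424)) = 148704/(((3/8)*(1/61424))) = 148704/(3/491392) = 148704*(491392/3) = 24357318656)
r(-184, -620) - l = -15 - 1*24357318656 = -15 - 24357318656 = -24357318671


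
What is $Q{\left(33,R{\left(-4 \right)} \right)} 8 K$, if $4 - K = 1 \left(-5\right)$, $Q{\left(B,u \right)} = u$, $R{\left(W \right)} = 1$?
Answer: $72$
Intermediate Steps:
$K = 9$ ($K = 4 - 1 \left(-5\right) = 4 - -5 = 4 + 5 = 9$)
$Q{\left(33,R{\left(-4 \right)} \right)} 8 K = 1 \cdot 8 \cdot 9 = 1 \cdot 72 = 72$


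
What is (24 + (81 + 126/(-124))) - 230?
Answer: -7813/62 ≈ -126.02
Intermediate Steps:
(24 + (81 + 126/(-124))) - 230 = (24 + (81 + 126*(-1/124))) - 230 = (24 + (81 - 63/62)) - 230 = (24 + 4959/62) - 230 = 6447/62 - 230 = -7813/62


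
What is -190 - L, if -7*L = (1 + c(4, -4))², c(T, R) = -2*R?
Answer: -1249/7 ≈ -178.43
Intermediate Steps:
L = -81/7 (L = -(1 - 2*(-4))²/7 = -(1 + 8)²/7 = -⅐*9² = -⅐*81 = -81/7 ≈ -11.571)
-190 - L = -190 - 1*(-81/7) = -190 + 81/7 = -1249/7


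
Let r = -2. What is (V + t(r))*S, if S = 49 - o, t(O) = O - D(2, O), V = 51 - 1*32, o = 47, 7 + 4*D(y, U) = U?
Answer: 77/2 ≈ 38.500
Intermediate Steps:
D(y, U) = -7/4 + U/4
V = 19 (V = 51 - 32 = 19)
t(O) = 7/4 + 3*O/4 (t(O) = O - (-7/4 + O/4) = O + (7/4 - O/4) = 7/4 + 3*O/4)
S = 2 (S = 49 - 1*47 = 49 - 47 = 2)
(V + t(r))*S = (19 + (7/4 + (¾)*(-2)))*2 = (19 + (7/4 - 3/2))*2 = (19 + ¼)*2 = (77/4)*2 = 77/2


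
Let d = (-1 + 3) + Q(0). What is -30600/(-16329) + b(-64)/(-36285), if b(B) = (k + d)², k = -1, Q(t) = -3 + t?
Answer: 370085228/197499255 ≈ 1.8739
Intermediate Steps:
d = -1 (d = (-1 + 3) + (-3 + 0) = 2 - 3 = -1)
b(B) = 4 (b(B) = (-1 - 1)² = (-2)² = 4)
-30600/(-16329) + b(-64)/(-36285) = -30600/(-16329) + 4/(-36285) = -30600*(-1/16329) + 4*(-1/36285) = 10200/5443 - 4/36285 = 370085228/197499255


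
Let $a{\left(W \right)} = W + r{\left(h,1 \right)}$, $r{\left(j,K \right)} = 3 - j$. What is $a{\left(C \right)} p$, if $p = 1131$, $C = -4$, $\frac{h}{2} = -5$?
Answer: $10179$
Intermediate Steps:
$h = -10$ ($h = 2 \left(-5\right) = -10$)
$a{\left(W \right)} = 13 + W$ ($a{\left(W \right)} = W + \left(3 - -10\right) = W + \left(3 + 10\right) = W + 13 = 13 + W$)
$a{\left(C \right)} p = \left(13 - 4\right) 1131 = 9 \cdot 1131 = 10179$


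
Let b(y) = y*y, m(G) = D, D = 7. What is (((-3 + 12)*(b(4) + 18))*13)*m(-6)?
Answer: 27846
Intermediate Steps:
m(G) = 7
b(y) = y²
(((-3 + 12)*(b(4) + 18))*13)*m(-6) = (((-3 + 12)*(4² + 18))*13)*7 = ((9*(16 + 18))*13)*7 = ((9*34)*13)*7 = (306*13)*7 = 3978*7 = 27846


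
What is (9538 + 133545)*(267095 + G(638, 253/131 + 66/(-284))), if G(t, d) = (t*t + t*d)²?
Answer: 2061771786206296560089568/86508601 ≈ 2.3833e+16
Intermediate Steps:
G(t, d) = (t² + d*t)²
(9538 + 133545)*(267095 + G(638, 253/131 + 66/(-284))) = (9538 + 133545)*(267095 + 638²*((253/131 + 66/(-284)) + 638)²) = 143083*(267095 + 407044*((253*(1/131) + 66*(-1/284)) + 638)²) = 143083*(267095 + 407044*((253/131 - 33/142) + 638)²) = 143083*(267095 + 407044*(31603/18602 + 638)²) = 143083*(267095 + 407044*(11899679/18602)²) = 143083*(267095 + 407044*(141602360303041/346034404)) = 143083*(267095 + 14409597786797755201/86508601) = 143083*(14409620892812539296/86508601) = 2061771786206296560089568/86508601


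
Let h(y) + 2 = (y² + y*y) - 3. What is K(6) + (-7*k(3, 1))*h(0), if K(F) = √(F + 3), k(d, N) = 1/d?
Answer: 44/3 ≈ 14.667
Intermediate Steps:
h(y) = -5 + 2*y² (h(y) = -2 + ((y² + y*y) - 3) = -2 + ((y² + y²) - 3) = -2 + (2*y² - 3) = -2 + (-3 + 2*y²) = -5 + 2*y²)
K(F) = √(3 + F)
K(6) + (-7*k(3, 1))*h(0) = √(3 + 6) + (-7/3)*(-5 + 2*0²) = √9 + (-7*⅓)*(-5 + 2*0) = 3 - 7*(-5 + 0)/3 = 3 - 7/3*(-5) = 3 + 35/3 = 44/3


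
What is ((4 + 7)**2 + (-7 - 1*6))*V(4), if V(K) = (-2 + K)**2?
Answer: 432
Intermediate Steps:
((4 + 7)**2 + (-7 - 1*6))*V(4) = ((4 + 7)**2 + (-7 - 1*6))*(-2 + 4)**2 = (11**2 + (-7 - 6))*2**2 = (121 - 13)*4 = 108*4 = 432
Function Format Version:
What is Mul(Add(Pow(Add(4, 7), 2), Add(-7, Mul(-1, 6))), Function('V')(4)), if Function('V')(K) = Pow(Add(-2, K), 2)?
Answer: 432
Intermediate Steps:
Mul(Add(Pow(Add(4, 7), 2), Add(-7, Mul(-1, 6))), Function('V')(4)) = Mul(Add(Pow(Add(4, 7), 2), Add(-7, Mul(-1, 6))), Pow(Add(-2, 4), 2)) = Mul(Add(Pow(11, 2), Add(-7, -6)), Pow(2, 2)) = Mul(Add(121, -13), 4) = Mul(108, 4) = 432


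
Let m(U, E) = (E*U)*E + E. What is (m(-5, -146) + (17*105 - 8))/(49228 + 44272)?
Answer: -104949/93500 ≈ -1.1224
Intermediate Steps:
m(U, E) = E + U*E**2 (m(U, E) = U*E**2 + E = E + U*E**2)
(m(-5, -146) + (17*105 - 8))/(49228 + 44272) = (-146*(1 - 146*(-5)) + (17*105 - 8))/(49228 + 44272) = (-146*(1 + 730) + (1785 - 8))/93500 = (-146*731 + 1777)*(1/93500) = (-106726 + 1777)*(1/93500) = -104949*1/93500 = -104949/93500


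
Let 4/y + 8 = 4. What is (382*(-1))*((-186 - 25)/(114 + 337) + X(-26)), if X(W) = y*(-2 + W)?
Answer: -4743294/451 ≈ -10517.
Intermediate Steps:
y = -1 (y = 4/(-8 + 4) = 4/(-4) = 4*(-1/4) = -1)
X(W) = 2 - W (X(W) = -(-2 + W) = 2 - W)
(382*(-1))*((-186 - 25)/(114 + 337) + X(-26)) = (382*(-1))*((-186 - 25)/(114 + 337) + (2 - 1*(-26))) = -382*(-211/451 + (2 + 26)) = -382*(-211*1/451 + 28) = -382*(-211/451 + 28) = -382*12417/451 = -4743294/451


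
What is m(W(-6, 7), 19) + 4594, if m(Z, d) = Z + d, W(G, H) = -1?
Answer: 4612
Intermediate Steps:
m(W(-6, 7), 19) + 4594 = (-1 + 19) + 4594 = 18 + 4594 = 4612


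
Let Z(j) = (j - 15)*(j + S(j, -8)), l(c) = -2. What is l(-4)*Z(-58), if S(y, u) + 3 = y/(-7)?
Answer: -53874/7 ≈ -7696.3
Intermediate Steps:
S(y, u) = -3 - y/7 (S(y, u) = -3 + y/(-7) = -3 + y*(-⅐) = -3 - y/7)
Z(j) = (-15 + j)*(-3 + 6*j/7) (Z(j) = (j - 15)*(j + (-3 - j/7)) = (-15 + j)*(-3 + 6*j/7))
l(-4)*Z(-58) = -2*(45 - 111/7*(-58) + (6/7)*(-58)²) = -2*(45 + 6438/7 + (6/7)*3364) = -2*(45 + 6438/7 + 20184/7) = -2*26937/7 = -53874/7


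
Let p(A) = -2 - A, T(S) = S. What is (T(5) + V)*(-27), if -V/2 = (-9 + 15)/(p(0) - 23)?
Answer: -3699/25 ≈ -147.96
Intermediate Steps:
V = 12/25 (V = -2*(-9 + 15)/((-2 - 1*0) - 23) = -12/((-2 + 0) - 23) = -12/(-2 - 23) = -12/(-25) = -12*(-1)/25 = -2*(-6/25) = 12/25 ≈ 0.48000)
(T(5) + V)*(-27) = (5 + 12/25)*(-27) = (137/25)*(-27) = -3699/25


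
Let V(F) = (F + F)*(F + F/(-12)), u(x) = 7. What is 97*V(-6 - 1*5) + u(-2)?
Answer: 129149/6 ≈ 21525.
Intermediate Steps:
V(F) = 11*F²/6 (V(F) = (2*F)*(F + F*(-1/12)) = (2*F)*(F - F/12) = (2*F)*(11*F/12) = 11*F²/6)
97*V(-6 - 1*5) + u(-2) = 97*(11*(-6 - 1*5)²/6) + 7 = 97*(11*(-6 - 5)²/6) + 7 = 97*((11/6)*(-11)²) + 7 = 97*((11/6)*121) + 7 = 97*(1331/6) + 7 = 129107/6 + 7 = 129149/6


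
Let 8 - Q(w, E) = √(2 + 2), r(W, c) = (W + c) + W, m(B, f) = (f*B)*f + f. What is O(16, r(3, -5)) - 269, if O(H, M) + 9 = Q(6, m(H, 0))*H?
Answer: -182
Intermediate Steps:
m(B, f) = f + B*f² (m(B, f) = (B*f)*f + f = B*f² + f = f + B*f²)
r(W, c) = c + 2*W
Q(w, E) = 6 (Q(w, E) = 8 - √(2 + 2) = 8 - √4 = 8 - 1*2 = 8 - 2 = 6)
O(H, M) = -9 + 6*H
O(16, r(3, -5)) - 269 = (-9 + 6*16) - 269 = (-9 + 96) - 269 = 87 - 269 = -182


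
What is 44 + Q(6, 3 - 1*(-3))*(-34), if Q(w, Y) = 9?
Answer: -262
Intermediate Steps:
44 + Q(6, 3 - 1*(-3))*(-34) = 44 + 9*(-34) = 44 - 306 = -262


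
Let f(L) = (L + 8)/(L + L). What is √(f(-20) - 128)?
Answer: I*√12770/10 ≈ 11.3*I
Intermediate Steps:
f(L) = (8 + L)/(2*L) (f(L) = (8 + L)/((2*L)) = (8 + L)*(1/(2*L)) = (8 + L)/(2*L))
√(f(-20) - 128) = √((½)*(8 - 20)/(-20) - 128) = √((½)*(-1/20)*(-12) - 128) = √(3/10 - 128) = √(-1277/10) = I*√12770/10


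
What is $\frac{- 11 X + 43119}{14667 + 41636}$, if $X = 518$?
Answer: $\frac{37421}{56303} \approx 0.66464$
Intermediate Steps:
$\frac{- 11 X + 43119}{14667 + 41636} = \frac{\left(-11\right) 518 + 43119}{14667 + 41636} = \frac{-5698 + 43119}{56303} = 37421 \cdot \frac{1}{56303} = \frac{37421}{56303}$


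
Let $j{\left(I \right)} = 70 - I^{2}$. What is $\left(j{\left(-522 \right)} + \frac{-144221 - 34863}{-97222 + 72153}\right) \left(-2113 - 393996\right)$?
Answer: $\frac{2705015480327538}{25069} \approx 1.079 \cdot 10^{11}$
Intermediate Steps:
$\left(j{\left(-522 \right)} + \frac{-144221 - 34863}{-97222 + 72153}\right) \left(-2113 - 393996\right) = \left(\left(70 - \left(-522\right)^{2}\right) + \frac{-144221 - 34863}{-97222 + 72153}\right) \left(-2113 - 393996\right) = \left(\left(70 - 272484\right) - \frac{179084}{-25069}\right) \left(-396109\right) = \left(\left(70 - 272484\right) - - \frac{179084}{25069}\right) \left(-396109\right) = \left(-272414 + \frac{179084}{25069}\right) \left(-396109\right) = \left(- \frac{6828967482}{25069}\right) \left(-396109\right) = \frac{2705015480327538}{25069}$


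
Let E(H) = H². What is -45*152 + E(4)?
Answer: -6824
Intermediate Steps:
-45*152 + E(4) = -45*152 + 4² = -6840 + 16 = -6824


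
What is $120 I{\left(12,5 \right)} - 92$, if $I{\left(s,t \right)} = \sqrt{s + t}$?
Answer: $-92 + 120 \sqrt{17} \approx 402.77$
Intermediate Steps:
$120 I{\left(12,5 \right)} - 92 = 120 \sqrt{12 + 5} - 92 = 120 \sqrt{17} - 92 = -92 + 120 \sqrt{17}$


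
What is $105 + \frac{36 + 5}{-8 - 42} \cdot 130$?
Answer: $- \frac{8}{5} \approx -1.6$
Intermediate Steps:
$105 + \frac{36 + 5}{-8 - 42} \cdot 130 = 105 + \frac{41}{-50} \cdot 130 = 105 + 41 \left(- \frac{1}{50}\right) 130 = 105 - \frac{533}{5} = - \frac{8}{5}$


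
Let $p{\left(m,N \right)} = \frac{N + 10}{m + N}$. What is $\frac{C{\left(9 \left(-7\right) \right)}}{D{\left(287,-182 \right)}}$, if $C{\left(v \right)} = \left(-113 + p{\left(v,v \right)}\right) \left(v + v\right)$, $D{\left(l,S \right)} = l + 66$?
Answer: $\frac{14185}{353} \approx 40.184$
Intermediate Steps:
$p{\left(m,N \right)} = \frac{10 + N}{N + m}$
$D{\left(l,S \right)} = 66 + l$
$C{\left(v \right)} = 2 v \left(-113 + \frac{10 + v}{2 v}\right)$ ($C{\left(v \right)} = \left(-113 + \frac{10 + v}{v + v}\right) \left(v + v\right) = \left(-113 + \frac{10 + v}{2 v}\right) 2 v = 2 v \left(-113 + \frac{10 + v}{2 v}\right)$)
$\frac{C{\left(9 \left(-7\right) \right)}}{D{\left(287,-182 \right)}} = \frac{10 - 225 \cdot 9 \left(-7\right)}{66 + 287} = \frac{10 - -14175}{353} = \left(10 + 14175\right) \frac{1}{353} = 14185 \cdot \frac{1}{353} = \frac{14185}{353}$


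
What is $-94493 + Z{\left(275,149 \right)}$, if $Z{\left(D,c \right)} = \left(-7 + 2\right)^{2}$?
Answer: $-94468$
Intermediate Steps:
$Z{\left(D,c \right)} = 25$ ($Z{\left(D,c \right)} = \left(-5\right)^{2} = 25$)
$-94493 + Z{\left(275,149 \right)} = -94493 + 25 = -94468$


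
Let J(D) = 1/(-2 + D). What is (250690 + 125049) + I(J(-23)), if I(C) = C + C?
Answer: 9393473/25 ≈ 3.7574e+5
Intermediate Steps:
I(C) = 2*C
(250690 + 125049) + I(J(-23)) = (250690 + 125049) + 2/(-2 - 23) = 375739 + 2/(-25) = 375739 + 2*(-1/25) = 375739 - 2/25 = 9393473/25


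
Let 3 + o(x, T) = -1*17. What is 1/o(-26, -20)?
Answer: -1/20 ≈ -0.050000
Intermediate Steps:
o(x, T) = -20 (o(x, T) = -3 - 1*17 = -3 - 17 = -20)
1/o(-26, -20) = 1/(-20) = -1/20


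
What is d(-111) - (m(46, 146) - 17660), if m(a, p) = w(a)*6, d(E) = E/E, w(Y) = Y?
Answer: 17385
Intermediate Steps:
d(E) = 1
m(a, p) = 6*a (m(a, p) = a*6 = 6*a)
d(-111) - (m(46, 146) - 17660) = 1 - (6*46 - 17660) = 1 - (276 - 17660) = 1 - 1*(-17384) = 1 + 17384 = 17385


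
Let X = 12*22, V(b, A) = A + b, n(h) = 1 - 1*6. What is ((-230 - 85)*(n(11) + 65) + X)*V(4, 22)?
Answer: -484536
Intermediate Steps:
n(h) = -5 (n(h) = 1 - 6 = -5)
X = 264
((-230 - 85)*(n(11) + 65) + X)*V(4, 22) = ((-230 - 85)*(-5 + 65) + 264)*(22 + 4) = (-315*60 + 264)*26 = (-18900 + 264)*26 = -18636*26 = -484536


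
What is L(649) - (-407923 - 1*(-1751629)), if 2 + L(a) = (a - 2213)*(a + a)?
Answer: -3373780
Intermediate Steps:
L(a) = -2 + 2*a*(-2213 + a) (L(a) = -2 + (a - 2213)*(a + a) = -2 + (-2213 + a)*(2*a) = -2 + 2*a*(-2213 + a))
L(649) - (-407923 - 1*(-1751629)) = (-2 - 4426*649 + 2*649²) - (-407923 - 1*(-1751629)) = (-2 - 2872474 + 2*421201) - (-407923 + 1751629) = (-2 - 2872474 + 842402) - 1*1343706 = -2030074 - 1343706 = -3373780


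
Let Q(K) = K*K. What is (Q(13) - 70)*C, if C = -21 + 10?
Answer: -1089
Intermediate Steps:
Q(K) = K**2
C = -11
(Q(13) - 70)*C = (13**2 - 70)*(-11) = (169 - 70)*(-11) = 99*(-11) = -1089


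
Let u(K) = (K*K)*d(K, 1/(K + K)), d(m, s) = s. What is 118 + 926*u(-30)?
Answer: -13772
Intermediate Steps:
u(K) = K/2 (u(K) = (K*K)/(K + K) = K²/((2*K)) = K²*(1/(2*K)) = K/2)
118 + 926*u(-30) = 118 + 926*((½)*(-30)) = 118 + 926*(-15) = 118 - 13890 = -13772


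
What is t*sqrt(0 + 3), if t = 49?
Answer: 49*sqrt(3) ≈ 84.870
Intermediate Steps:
t*sqrt(0 + 3) = 49*sqrt(0 + 3) = 49*sqrt(3)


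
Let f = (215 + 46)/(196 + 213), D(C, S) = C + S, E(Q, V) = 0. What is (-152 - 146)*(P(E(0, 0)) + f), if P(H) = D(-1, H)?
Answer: 44104/409 ≈ 107.83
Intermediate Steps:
P(H) = -1 + H
f = 261/409 ≈ 0.63814
(-152 - 146)*(P(E(0, 0)) + f) = (-152 - 146)*((-1 + 0) + 261/409) = -298*(-1 + 261/409) = -298*(-148/409) = 44104/409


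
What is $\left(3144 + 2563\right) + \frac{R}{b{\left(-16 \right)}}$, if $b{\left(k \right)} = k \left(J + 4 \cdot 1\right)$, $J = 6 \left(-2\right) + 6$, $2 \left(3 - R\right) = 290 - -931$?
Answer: $\frac{364033}{64} \approx 5688.0$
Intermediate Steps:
$R = - \frac{1215}{2}$ ($R = 3 - \frac{290 - -931}{2} = 3 - \frac{290 + 931}{2} = 3 - \frac{1221}{2} = - \frac{1215}{2} \approx -607.5$)
$J = -6$ ($J = -12 + 6 = -6$)
$b{\left(k \right)} = - 2 k$ ($b{\left(k \right)} = k \left(-6 + 4 \cdot 1\right) = k \left(-6 + 4\right) = k \left(-2\right) = - 2 k$)
$\left(3144 + 2563\right) + \frac{R}{b{\left(-16 \right)}} = \left(3144 + 2563\right) - \frac{1215}{2 \left(\left(-2\right) \left(-16\right)\right)} = 5707 - \frac{1215}{2 \cdot 32} = 5707 - \frac{1215}{64} = \frac{364033}{64}$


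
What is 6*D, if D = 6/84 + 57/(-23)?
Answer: -2325/161 ≈ -14.441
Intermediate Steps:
D = -775/322 (D = 6*(1/84) + 57*(-1/23) = 1/14 - 57/23 = -775/322 ≈ -2.4068)
6*D = 6*(-775/322) = -2325/161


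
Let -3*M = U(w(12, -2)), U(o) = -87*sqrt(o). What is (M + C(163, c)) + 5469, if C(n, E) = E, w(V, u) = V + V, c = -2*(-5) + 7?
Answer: 5486 + 58*sqrt(6) ≈ 5628.1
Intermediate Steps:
c = 17 (c = 10 + 7 = 17)
w(V, u) = 2*V
M = 58*sqrt(6) (M = -(-29)*sqrt(2*12) = -(-29)*sqrt(24) = -(-29)*2*sqrt(6) = -(-58)*sqrt(6) = 58*sqrt(6) ≈ 142.07)
(M + C(163, c)) + 5469 = (58*sqrt(6) + 17) + 5469 = (17 + 58*sqrt(6)) + 5469 = 5486 + 58*sqrt(6)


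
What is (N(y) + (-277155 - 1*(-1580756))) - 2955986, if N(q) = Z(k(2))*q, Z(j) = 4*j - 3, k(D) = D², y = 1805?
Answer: -1628920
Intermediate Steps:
Z(j) = -3 + 4*j
N(q) = 13*q (N(q) = (-3 + 4*2²)*q = (-3 + 4*4)*q = (-3 + 16)*q = 13*q)
(N(y) + (-277155 - 1*(-1580756))) - 2955986 = (13*1805 + (-277155 - 1*(-1580756))) - 2955986 = (23465 + (-277155 + 1580756)) - 2955986 = (23465 + 1303601) - 2955986 = 1327066 - 2955986 = -1628920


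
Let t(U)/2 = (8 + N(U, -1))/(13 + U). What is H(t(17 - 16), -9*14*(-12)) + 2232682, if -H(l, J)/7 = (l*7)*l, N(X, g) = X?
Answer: 2232601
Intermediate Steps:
t(U) = 2*(8 + U)/(13 + U) (t(U) = 2*((8 + U)/(13 + U)) = 2*(8 + U)/(13 + U))
H(l, J) = -49*l² (H(l, J) = -7*l*7*l = -7*7*l*l = -49*l²)
H(t(17 - 16), -9*14*(-12)) + 2232682 = -49*4*(8 + (17 - 16))²/(13 + (17 - 16))² + 2232682 = -49*4*(8 + 1)²/(13 + 1)² + 2232682 = -49*(2*9/14)² + 2232682 = -49*(2*(1/14)*9)² + 2232682 = -49*(9/7)² + 2232682 = -49*81/49 + 2232682 = -81 + 2232682 = 2232601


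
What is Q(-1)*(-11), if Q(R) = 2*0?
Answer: 0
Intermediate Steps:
Q(R) = 0
Q(-1)*(-11) = 0*(-11) = 0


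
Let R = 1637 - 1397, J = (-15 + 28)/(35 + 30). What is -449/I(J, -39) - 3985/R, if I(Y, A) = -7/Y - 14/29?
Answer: -65035/16464 ≈ -3.9501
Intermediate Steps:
J = 1/5 (J = 13/65 = 13*(1/65) = 1/5 ≈ 0.20000)
R = 240
I(Y, A) = -14/29 - 7/Y (I(Y, A) = -7/Y - 14*1/29 = -7/Y - 14/29 = -14/29 - 7/Y)
-449/I(J, -39) - 3985/R = -449/(-14/29 - 7/1/5) - 3985/240 = -449/(-14/29 - 7*5) - 3985*1/240 = -449/(-14/29 - 35) - 797/48 = -449/(-1029/29) - 797/48 = -449*(-29/1029) - 797/48 = 13021/1029 - 797/48 = -65035/16464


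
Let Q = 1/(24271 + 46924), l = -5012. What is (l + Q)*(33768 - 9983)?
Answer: -1697437165623/14239 ≈ -1.1921e+8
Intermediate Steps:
Q = 1/71195 ≈ 1.4046e-5
(l + Q)*(33768 - 9983) = (-5012 + 1/71195)*(33768 - 9983) = -356829339/71195*23785 = -1697437165623/14239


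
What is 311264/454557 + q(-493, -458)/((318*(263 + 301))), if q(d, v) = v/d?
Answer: 4587056317435/6698695597092 ≈ 0.68477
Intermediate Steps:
311264/454557 + q(-493, -458)/((318*(263 + 301))) = 311264/454557 + (-458/(-493))/((318*(263 + 301))) = 311264*(1/454557) + (-458*(-1/493))/((318*564)) = 311264/454557 + (458/493)/179352 = 311264/454557 + (458/493)*(1/179352) = 311264/454557 + 229/44210268 = 4587056317435/6698695597092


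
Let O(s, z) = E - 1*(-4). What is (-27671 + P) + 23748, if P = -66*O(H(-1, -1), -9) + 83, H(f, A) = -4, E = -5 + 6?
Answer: -4170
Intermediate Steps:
E = 1
O(s, z) = 5 (O(s, z) = 1 - 1*(-4) = 1 + 4 = 5)
P = -247 (P = -66*5 + 83 = -330 + 83 = -247)
(-27671 + P) + 23748 = (-27671 - 247) + 23748 = -27918 + 23748 = -4170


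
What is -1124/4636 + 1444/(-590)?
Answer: -919693/341905 ≈ -2.6899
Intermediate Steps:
-1124/4636 + 1444/(-590) = -1124*1/4636 + 1444*(-1/590) = -281/1159 - 722/295 = -919693/341905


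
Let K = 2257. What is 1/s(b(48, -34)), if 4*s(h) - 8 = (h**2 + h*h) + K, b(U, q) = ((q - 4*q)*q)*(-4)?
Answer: 4/384867033 ≈ 1.0393e-8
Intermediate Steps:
b(U, q) = 12*q**2 (b(U, q) = ((-3*q)*q)*(-4) = -3*q**2*(-4) = 12*q**2)
s(h) = 2265/4 + h**2/2 (s(h) = 2 + ((h**2 + h*h) + 2257)/4 = 2 + ((h**2 + h**2) + 2257)/4 = 2 + (2*h**2 + 2257)/4 = 2 + (2257 + 2*h**2)/4 = 2 + (2257/4 + h**2/2) = 2265/4 + h**2/2)
1/s(b(48, -34)) = 1/(2265/4 + (12*(-34)**2)**2/2) = 1/(2265/4 + (12*1156)**2/2) = 1/(2265/4 + (1/2)*13872**2) = 1/(2265/4 + (1/2)*192432384) = 1/(2265/4 + 96216192) = 1/(384867033/4) = 4/384867033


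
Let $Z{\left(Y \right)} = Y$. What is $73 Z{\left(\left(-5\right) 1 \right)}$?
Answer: $-365$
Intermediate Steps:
$73 Z{\left(\left(-5\right) 1 \right)} = 73 \left(\left(-5\right) 1\right) = 73 \left(-5\right) = -365$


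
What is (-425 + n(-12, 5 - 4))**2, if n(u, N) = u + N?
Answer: 190096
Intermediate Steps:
n(u, N) = N + u
(-425 + n(-12, 5 - 4))**2 = (-425 + ((5 - 4) - 12))**2 = (-425 + (1 - 12))**2 = (-425 - 11)**2 = (-436)**2 = 190096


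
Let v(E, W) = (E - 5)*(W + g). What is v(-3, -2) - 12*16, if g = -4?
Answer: -144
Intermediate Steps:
v(E, W) = (-5 + E)*(-4 + W) (v(E, W) = (E - 5)*(W - 4) = (-5 + E)*(-4 + W))
v(-3, -2) - 12*16 = (20 - 5*(-2) - 4*(-3) - 3*(-2)) - 12*16 = (20 + 10 + 12 + 6) - 192 = 48 - 192 = -144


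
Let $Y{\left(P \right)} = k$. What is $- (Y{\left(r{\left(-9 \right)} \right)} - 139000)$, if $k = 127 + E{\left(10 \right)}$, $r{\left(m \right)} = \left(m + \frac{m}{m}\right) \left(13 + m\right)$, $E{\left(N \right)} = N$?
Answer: $138863$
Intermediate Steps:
$r{\left(m \right)} = \left(1 + m\right) \left(13 + m\right)$ ($r{\left(m \right)} = \left(m + 1\right) \left(13 + m\right) = \left(1 + m\right) \left(13 + m\right)$)
$k = 137$ ($k = 127 + 10 = 137$)
$Y{\left(P \right)} = 137$
$- (Y{\left(r{\left(-9 \right)} \right)} - 139000) = - (137 - 139000) = \left(-1\right) \left(-138863\right) = 138863$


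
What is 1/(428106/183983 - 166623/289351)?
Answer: 53235665033/93217099797 ≈ 0.57109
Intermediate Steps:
1/(428106/183983 - 166623/289351) = 1/(93217099797/53235665033) = 53235665033/93217099797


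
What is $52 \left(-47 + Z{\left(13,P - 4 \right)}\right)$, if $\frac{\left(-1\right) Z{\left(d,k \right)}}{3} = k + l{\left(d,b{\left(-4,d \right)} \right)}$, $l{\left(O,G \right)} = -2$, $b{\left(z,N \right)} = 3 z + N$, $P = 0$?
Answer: $-1508$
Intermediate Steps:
$b{\left(z,N \right)} = N + 3 z$
$Z{\left(d,k \right)} = 6 - 3 k$ ($Z{\left(d,k \right)} = - 3 \left(k - 2\right) = - 3 \left(-2 + k\right) = 6 - 3 k$)
$52 \left(-47 + Z{\left(13,P - 4 \right)}\right) = 52 \left(-47 - \left(-6 + 3 \left(0 - 4\right)\right)\right) = 52 \left(-47 + \left(6 - -12\right)\right) = 52 \left(-47 + \left(6 + 12\right)\right) = 52 \left(-47 + 18\right) = 52 \left(-29\right) = -1508$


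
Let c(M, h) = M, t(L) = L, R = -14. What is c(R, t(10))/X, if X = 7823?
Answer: -14/7823 ≈ -0.0017896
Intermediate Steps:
c(R, t(10))/X = -14/7823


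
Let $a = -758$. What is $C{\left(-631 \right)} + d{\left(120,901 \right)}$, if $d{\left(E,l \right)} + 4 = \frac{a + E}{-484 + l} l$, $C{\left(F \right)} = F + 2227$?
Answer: $\frac{89026}{417} \approx 213.49$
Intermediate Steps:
$C{\left(F \right)} = 2227 + F$
$d{\left(E,l \right)} = -4 + \frac{l \left(-758 + E\right)}{-484 + l}$ ($d{\left(E,l \right)} = -4 + \frac{-758 + E}{-484 + l} l = -4 + \frac{l \left(-758 + E\right)}{-484 + l}$)
$C{\left(-631 \right)} + d{\left(120,901 \right)} = \left(2227 - 631\right) + \frac{1936 - 686562 + 120 \cdot 901}{-484 + 901} = 1596 + \frac{1936 - 686562 + 108120}{417} = 1596 + \frac{1}{417} \left(-576506\right) = 1596 - \frac{576506}{417} = \frac{89026}{417}$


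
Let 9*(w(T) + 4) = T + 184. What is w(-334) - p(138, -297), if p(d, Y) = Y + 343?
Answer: -200/3 ≈ -66.667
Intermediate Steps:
w(T) = 148/9 + T/9 (w(T) = -4 + (T + 184)/9 = -4 + (184 + T)/9 = -4 + (184/9 + T/9) = 148/9 + T/9)
p(d, Y) = 343 + Y
w(-334) - p(138, -297) = (148/9 + (1/9)*(-334)) - (343 - 297) = (148/9 - 334/9) - 1*46 = -62/3 - 46 = -200/3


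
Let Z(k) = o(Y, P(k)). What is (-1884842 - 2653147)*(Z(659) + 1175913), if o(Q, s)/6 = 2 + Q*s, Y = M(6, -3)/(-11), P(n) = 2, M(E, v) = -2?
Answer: -58699790774811/11 ≈ -5.3363e+12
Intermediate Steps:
Y = 2/11 (Y = -2/(-11) = -2*(-1/11) = 2/11 ≈ 0.18182)
o(Q, s) = 12 + 6*Q*s (o(Q, s) = 6*(2 + Q*s) = 12 + 6*Q*s)
Z(k) = 156/11 (Z(k) = 12 + 6*(2/11)*2 = 12 + 24/11 = 156/11)
(-1884842 - 2653147)*(Z(659) + 1175913) = (-1884842 - 2653147)*(156/11 + 1175913) = -4537989*12935199/11 = -58699790774811/11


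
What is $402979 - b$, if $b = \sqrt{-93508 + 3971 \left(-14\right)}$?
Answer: $402979 - i \sqrt{149102} \approx 4.0298 \cdot 10^{5} - 386.14 i$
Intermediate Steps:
$b = i \sqrt{149102}$ ($b = \sqrt{-93508 - 55594} = \sqrt{-149102} = i \sqrt{149102} \approx 386.14 i$)
$402979 - b = 402979 - i \sqrt{149102}$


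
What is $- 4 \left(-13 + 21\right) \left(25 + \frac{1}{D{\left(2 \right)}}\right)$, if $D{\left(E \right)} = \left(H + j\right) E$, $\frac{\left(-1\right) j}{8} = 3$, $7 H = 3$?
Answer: $- \frac{131888}{165} \approx -799.32$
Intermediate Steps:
$H = \frac{3}{7}$ ($H = \frac{1}{7} \cdot 3 = \frac{3}{7} \approx 0.42857$)
$j = -24$ ($j = \left(-8\right) 3 = -24$)
$D{\left(E \right)} = - \frac{165 E}{7}$ ($D{\left(E \right)} = \left(\frac{3}{7} - 24\right) E = - \frac{165 E}{7}$)
$- 4 \left(-13 + 21\right) \left(25 + \frac{1}{D{\left(2 \right)}}\right) = - 4 \left(-13 + 21\right) \left(25 + \frac{1}{\left(- \frac{165}{7}\right) 2}\right) = - 4 \cdot 8 \left(25 + \frac{1}{- \frac{330}{7}}\right) = - 4 \cdot 8 \left(25 - \frac{7}{330}\right) = - 4 \cdot 8 \cdot \frac{8243}{330} = \left(-4\right) \frac{32972}{165} = - \frac{131888}{165}$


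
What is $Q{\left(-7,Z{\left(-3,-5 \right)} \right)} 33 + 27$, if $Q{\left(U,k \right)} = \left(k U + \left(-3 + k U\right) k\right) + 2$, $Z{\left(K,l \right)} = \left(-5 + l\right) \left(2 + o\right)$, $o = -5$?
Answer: $-217707$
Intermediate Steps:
$Z{\left(K,l \right)} = 15 - 3 l$ ($Z{\left(K,l \right)} = \left(-5 + l\right) \left(2 - 5\right) = \left(-5 + l\right) \left(-3\right) = 15 - 3 l$)
$Q{\left(U,k \right)} = 2 + U k + k \left(-3 + U k\right)$ ($Q{\left(U,k \right)} = \left(U k + \left(-3 + U k\right) k\right) + 2 = \left(U k + k \left(-3 + U k\right)\right) + 2 = 2 + U k + k \left(-3 + U k\right)$)
$Q{\left(-7,Z{\left(-3,-5 \right)} \right)} 33 + 27 = \left(2 - 3 \left(15 - -15\right) - 7 \left(15 - -15\right) - 7 \left(15 - -15\right)^{2}\right) 33 + 27 = \left(2 - 3 \left(15 + 15\right) - 7 \left(15 + 15\right) - 7 \left(15 + 15\right)^{2}\right) 33 + 27 = \left(2 - 90 - 210 - 7 \cdot 30^{2}\right) 33 + 27 = \left(2 - 90 - 210 - 6300\right) 33 + 27 = \left(-6598\right) 33 + 27 = -217734 + 27 = -217707$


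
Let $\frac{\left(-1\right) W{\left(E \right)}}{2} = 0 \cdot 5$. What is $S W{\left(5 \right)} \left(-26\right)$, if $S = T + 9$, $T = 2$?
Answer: $0$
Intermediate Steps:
$W{\left(E \right)} = 0$ ($W{\left(E \right)} = - 2 \cdot 0 \cdot 5 = \left(-2\right) 0 = 0$)
$S = 11$ ($S = 2 + 9 = 11$)
$S W{\left(5 \right)} \left(-26\right) = 11 \cdot 0 \left(-26\right) = 0 \left(-26\right) = 0$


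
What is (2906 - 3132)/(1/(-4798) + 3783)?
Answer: -1084348/18150833 ≈ -0.059741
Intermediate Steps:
(2906 - 3132)/(1/(-4798) + 3783) = -226/(-1/4798 + 3783) = -226/18150833/4798 = -226*4798/18150833 = -1084348/18150833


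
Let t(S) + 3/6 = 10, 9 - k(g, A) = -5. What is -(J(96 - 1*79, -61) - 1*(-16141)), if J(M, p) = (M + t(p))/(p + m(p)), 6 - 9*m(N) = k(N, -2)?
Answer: -17980597/1114 ≈ -16141.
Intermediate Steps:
k(g, A) = 14 (k(g, A) = 9 - 1*(-5) = 9 + 5 = 14)
t(S) = 19/2 (t(S) = -½ + 10 = 19/2)
m(N) = -8/9 (m(N) = ⅔ - ⅑*14 = ⅔ - 14/9 = -8/9)
J(M, p) = (19/2 + M)/(-8/9 + p) (J(M, p) = (M + 19/2)/(p - 8/9) = (19/2 + M)/(-8/9 + p))
-(J(96 - 1*79, -61) - 1*(-16141)) = -(9*(19 + 2*(96 - 1*79))/(2*(-8 + 9*(-61))) - 1*(-16141)) = -(9*(19 + 2*(96 - 79))/(2*(-8 - 549)) + 16141) = -((9/2)*(19 + 2*17)/(-557) + 16141) = -((9/2)*(-1/557)*(19 + 34) + 16141) = -((9/2)*(-1/557)*53 + 16141) = -(-477/1114 + 16141) = -1*17980597/1114 = -17980597/1114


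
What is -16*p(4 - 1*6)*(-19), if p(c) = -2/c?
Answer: 304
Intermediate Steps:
-16*p(4 - 1*6)*(-19) = -(-32)/(4 - 1*6)*(-19) = -(-32)/(4 - 6)*(-19) = -(-32)/(-2)*(-19) = -(-32)*(-1)/2*(-19) = -16*1*(-19) = -16*(-19) = 304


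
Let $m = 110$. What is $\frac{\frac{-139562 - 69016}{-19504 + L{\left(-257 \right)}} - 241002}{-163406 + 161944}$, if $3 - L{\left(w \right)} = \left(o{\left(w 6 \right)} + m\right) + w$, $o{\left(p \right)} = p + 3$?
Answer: $\frac{2146621026}{13022765} \approx 164.84$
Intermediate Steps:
$o{\left(p \right)} = 3 + p$
$L{\left(w \right)} = -110 - 7 w$ ($L{\left(w \right)} = 3 - \left(\left(\left(3 + w 6\right) + 110\right) + w\right) = 3 - \left(\left(\left(3 + 6 w\right) + 110\right) + w\right) = 3 - \left(\left(113 + 6 w\right) + w\right) = 3 - \left(113 + 7 w\right) = -110 - 7 w$)
$\frac{\frac{-139562 - 69016}{-19504 + L{\left(-257 \right)}} - 241002}{-163406 + 161944} = \frac{\frac{-139562 - 69016}{-19504 - -1689} - 241002}{-163406 + 161944} = \frac{- \frac{208578}{-19504 + \left(-110 + 1799\right)} - 241002}{-1462} = \left(- \frac{208578}{-19504 + 1689} - 241002\right) \left(- \frac{1}{1462}\right) = \left(- \frac{208578}{-17815} - 241002\right) \left(- \frac{1}{1462}\right) = \left(\left(-208578\right) \left(- \frac{1}{17815}\right) - 241002\right) \left(- \frac{1}{1462}\right) = \left(\frac{208578}{17815} - 241002\right) \left(- \frac{1}{1462}\right) = \left(- \frac{4293242052}{17815}\right) \left(- \frac{1}{1462}\right) = \frac{2146621026}{13022765}$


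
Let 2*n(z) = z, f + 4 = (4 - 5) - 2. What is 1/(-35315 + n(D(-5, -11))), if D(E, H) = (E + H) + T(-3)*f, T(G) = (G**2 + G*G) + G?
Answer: -2/70751 ≈ -2.8268e-5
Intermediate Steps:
T(G) = G + 2*G**2 (T(G) = (G**2 + G**2) + G = 2*G**2 + G = G + 2*G**2)
f = -7 (f = -4 + ((4 - 5) - 2) = -4 + (-1 - 2) = -4 - 3 = -7)
D(E, H) = -105 + E + H (D(E, H) = (E + H) - 3*(1 + 2*(-3))*(-7) = (E + H) - 3*(1 - 6)*(-7) = (E + H) - 3*(-5)*(-7) = (E + H) + 15*(-7) = (E + H) - 105 = -105 + E + H)
n(z) = z/2
1/(-35315 + n(D(-5, -11))) = 1/(-35315 + (-105 - 5 - 11)/2) = 1/(-35315 + (1/2)*(-121)) = 1/(-35315 - 121/2) = 1/(-70751/2) = -2/70751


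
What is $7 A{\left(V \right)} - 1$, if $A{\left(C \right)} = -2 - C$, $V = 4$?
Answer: $-43$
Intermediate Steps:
$7 A{\left(V \right)} - 1 = 7 \left(-2 - 4\right) - 1 = 7 \left(-6\right) - 1 = -42 - 1 = -43$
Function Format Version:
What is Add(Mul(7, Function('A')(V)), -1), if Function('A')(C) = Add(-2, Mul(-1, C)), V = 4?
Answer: -43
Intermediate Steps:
Add(Mul(7, Function('A')(V)), -1) = Add(Mul(7, Add(-2, Mul(-1, 4))), -1) = Add(Mul(7, Add(-2, -4)), -1) = Add(Mul(7, -6), -1) = Add(-42, -1) = -43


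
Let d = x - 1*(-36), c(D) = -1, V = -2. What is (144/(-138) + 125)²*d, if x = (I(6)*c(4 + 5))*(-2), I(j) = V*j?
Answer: 97538412/529 ≈ 1.8438e+5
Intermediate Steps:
I(j) = -2*j
x = -24 (x = (-2*6*(-1))*(-2) = -12*(-1)*(-2) = 12*(-2) = -24)
d = 12 (d = -24 - 1*(-36) = -24 + 36 = 12)
(144/(-138) + 125)²*d = (144/(-138) + 125)²*12 = (144*(-1/138) + 125)²*12 = (-24/23 + 125)²*12 = (2851/23)²*12 = (8128201/529)*12 = 97538412/529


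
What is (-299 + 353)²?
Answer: 2916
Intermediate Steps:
(-299 + 353)² = 54² = 2916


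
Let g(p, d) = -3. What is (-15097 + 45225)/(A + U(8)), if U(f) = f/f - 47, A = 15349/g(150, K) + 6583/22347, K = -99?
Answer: -6011343/1029965 ≈ -5.8365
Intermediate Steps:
A = -114328118/22347 (A = 15349/(-3) + 6583/22347 = 15349*(-⅓) + 6583*(1/22347) = -15349/3 + 6583/22347 = -114328118/22347 ≈ -5116.0)
U(f) = -46 (U(f) = 1 - 47 = -46)
(-15097 + 45225)/(A + U(8)) = (-15097 + 45225)/(-114328118/22347 - 46) = 30128/(-115356080/22347) = 30128*(-22347/115356080) = -6011343/1029965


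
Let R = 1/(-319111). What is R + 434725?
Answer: 138725529474/319111 ≈ 4.3473e+5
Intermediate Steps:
R = -1/319111 ≈ -3.1337e-6
R + 434725 = -1/319111 + 434725 = 138725529474/319111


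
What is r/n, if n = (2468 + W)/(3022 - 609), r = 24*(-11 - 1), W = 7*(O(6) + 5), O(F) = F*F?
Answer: -36576/145 ≈ -252.25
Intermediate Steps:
O(F) = F²
W = 287 (W = 7*(6² + 5) = 7*(36 + 5) = 7*41 = 287)
r = -288 (r = 24*(-12) = -288)
n = 145/127 (n = (2468 + 287)/(3022 - 609) = 2755/2413 = 2755*(1/2413) = 145/127 ≈ 1.1417)
r/n = -288/145/127 = -288*127/145 = -36576/145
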